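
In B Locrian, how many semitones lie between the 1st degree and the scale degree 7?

The scale is B C D E F G A.
B up to A is a minor seventh — 10 semitones.

10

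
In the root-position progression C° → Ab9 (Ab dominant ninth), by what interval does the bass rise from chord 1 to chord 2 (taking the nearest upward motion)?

The roots are C and Ab.
6 letter names make it a sixth; at 8 semitones (a half step narrower than major) the quality is minor.

minor 6th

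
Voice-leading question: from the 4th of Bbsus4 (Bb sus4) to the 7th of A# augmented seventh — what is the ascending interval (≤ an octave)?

A3

The 4th of Bbsus4 (Bb sus4) is Eb; the 7th of A# augmented seventh is G#.
Eb up to G# is 5 semitones, a half step wider than a major third, so the interval is augmented.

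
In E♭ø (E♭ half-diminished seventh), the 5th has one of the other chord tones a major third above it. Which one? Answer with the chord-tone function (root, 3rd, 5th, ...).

7th

The chord tones of E♭ half-diminished seventh are E♭, G♭, B𝄫, D♭.
The 5th is B𝄫. A major third above B𝄫 is D♭.
D♭ is the chord's 7th.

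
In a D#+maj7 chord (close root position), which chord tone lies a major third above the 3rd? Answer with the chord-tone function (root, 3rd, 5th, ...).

D#+maj7 is spelled D#-F##-A##-C##.
The 3rd is F##. A major third above F## is A##.
A## is the chord's 5th.

5th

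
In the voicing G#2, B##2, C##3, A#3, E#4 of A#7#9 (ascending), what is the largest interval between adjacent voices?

minor 6th

Adjacent intervals: G#2→B##2 = augmented third; B##2→C##3 = minor second; C##3→A#3 = minor sixth; A#3→E#4 = perfect fifth.
The largest is C##3 to A#3, a minor sixth (8 semitones).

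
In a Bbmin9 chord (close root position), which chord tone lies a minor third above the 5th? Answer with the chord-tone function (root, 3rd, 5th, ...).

Bbm9: Bb–Db–F–Ab–C.
The 5th is F. A minor third above F is Ab.
Ab is the chord's 7th.

7th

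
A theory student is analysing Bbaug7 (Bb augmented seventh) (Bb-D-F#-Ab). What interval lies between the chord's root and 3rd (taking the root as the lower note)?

So we need the interval from Bb up to D.
Bb up to D spans 3 letter names and 4 semitones — a major third.

major third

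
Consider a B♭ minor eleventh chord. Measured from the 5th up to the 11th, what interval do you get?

The chord tones of B♭ minor eleventh are B♭, D♭, F, A♭, C, E♭.
5th = F; 11th = E♭.
From F to E♭: 10 semitones over a seventh = minor.

minor seventh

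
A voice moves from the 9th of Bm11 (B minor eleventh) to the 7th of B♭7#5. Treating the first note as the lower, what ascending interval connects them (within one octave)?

diminished sixth

The 9th of Bm11 (B minor eleventh) is C♯; the 7th of B♭7#5 is A♭.
From C♯ to A♭: 7 semitones over a sixth = diminished.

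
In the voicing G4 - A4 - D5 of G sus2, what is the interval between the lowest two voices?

Those voices are G4 and A4.
From G to A is 2 semitones, exactly the major second.

major second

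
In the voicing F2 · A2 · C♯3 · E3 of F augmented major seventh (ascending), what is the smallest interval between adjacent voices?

minor 3rd

Adjacent intervals: F2→A2 = major third; A2→C♯3 = major third; C♯3→E3 = minor third.
The smallest is C♯3 to E3, a minor third (3 semitones).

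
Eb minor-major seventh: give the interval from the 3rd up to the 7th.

Eb minor-major seventh is spelled Eb, Gb, Bb, D.
So we need the interval from Gb up to D.
Gb up to D is 8 semitones, a half step wider than a perfect fifth, so the interval is augmented.

augmented fifth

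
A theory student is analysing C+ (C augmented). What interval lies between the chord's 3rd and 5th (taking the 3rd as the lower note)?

Caug (C augmented): C–E–G#.
The 3rd is E and the 5th is G#.
From E to G# is 4 semitones, exactly the major third.

major 3rd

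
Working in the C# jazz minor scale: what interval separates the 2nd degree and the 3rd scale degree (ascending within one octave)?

C# melodic minor: C# D# E F# G# A# B#.
So we need the interval from D# up to E.
2 letter names make it a second; at 1 semitone (a half step narrower than major) the quality is minor.

m2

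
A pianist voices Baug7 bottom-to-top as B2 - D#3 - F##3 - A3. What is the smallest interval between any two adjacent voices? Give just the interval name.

diminished third

Adjacent intervals: B2→D#3 = major third; D#3→F##3 = major third; F##3→A3 = diminished third.
The smallest is F##3 to A3, a diminished third (2 semitones).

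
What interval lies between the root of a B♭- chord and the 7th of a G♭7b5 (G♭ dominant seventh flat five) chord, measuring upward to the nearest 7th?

The root of B♭- is B♭; the 7th of G♭7b5 (G♭ dominant seventh flat five) is F♭.
5 letter names make it a fifth; at 6 semitones (a half step narrower than perfect) the quality is diminished.

diminished 5th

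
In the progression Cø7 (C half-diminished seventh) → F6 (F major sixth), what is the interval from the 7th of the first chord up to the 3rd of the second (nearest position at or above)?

Cø7 (C half-diminished seventh) has B♭ as its 7th, and F6 (F major sixth) has A as its 3rd.
B♭ up to A spans 7 letter names and 11 semitones — a major seventh.

major seventh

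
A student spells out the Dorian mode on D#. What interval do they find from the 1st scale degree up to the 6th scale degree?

major 6th

Spelling the Dorian mode on D#: D# E# F# G# A# B# C#.
The 1st scale degree is D# and the degree 6 is B#.
D# up to B# spans 6 letter names and 9 semitones — a major sixth.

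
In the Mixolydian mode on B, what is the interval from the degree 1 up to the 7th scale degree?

minor 7th

B mixolydian: B C♯ D♯ E F♯ G♯ A.
Degree 1 = B; degree 7 = A.
From B to A: 10 semitones over a seventh = minor.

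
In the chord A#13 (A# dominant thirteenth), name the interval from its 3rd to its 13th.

perfect eleventh

A#13 is spelled A#-C##-E#-G#-B#-F##.
That puts C## below F##.
Counting 11 letters and 17 half steps from C## gives a perfect eleventh.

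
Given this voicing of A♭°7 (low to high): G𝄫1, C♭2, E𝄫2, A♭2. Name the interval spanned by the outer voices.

The outer voices are G𝄫1 and A♭2.
G𝄫 up to A♭ is 15 semitones, a half step wider than a major ninth, so the interval is augmented.

augmented ninth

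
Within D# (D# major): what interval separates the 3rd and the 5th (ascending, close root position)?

Spelling the chord: D#, F##, A#.
So we need the interval from F## up to A#.
From F## to A#: 3 semitones over a third = minor.

minor third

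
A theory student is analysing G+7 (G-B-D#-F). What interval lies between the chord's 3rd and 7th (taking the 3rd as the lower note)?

d5

The 3rd is B and the 7th is F.
B up to F is 6 semitones, a half step narrower than a perfect fifth, so the interval is diminished.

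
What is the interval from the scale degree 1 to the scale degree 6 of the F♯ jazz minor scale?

major sixth

F♯ melodic minor: F♯ G♯ A B C♯ D♯ E♯.
That puts F♯ below D♯.
From F♯ to D♯ is 9 semitones, exactly the major sixth.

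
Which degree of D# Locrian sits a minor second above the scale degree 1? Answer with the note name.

The scale is D# E F# G# A B C#.
The scale degree 1 is D#; a minor second above that is E — scale degree 2.

E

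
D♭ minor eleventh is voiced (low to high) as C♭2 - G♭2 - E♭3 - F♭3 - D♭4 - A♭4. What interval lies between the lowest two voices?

perfect fifth

Those voices are C♭2 and G♭2.
C♭ up to G♭ spans 5 letter names and 7 semitones — a perfect fifth.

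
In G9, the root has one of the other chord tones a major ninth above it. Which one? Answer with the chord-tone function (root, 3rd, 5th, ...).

9th

G9 is spelled G, B, D, F, A.
The root is G. A major ninth above G is A.
A is the chord's 9th.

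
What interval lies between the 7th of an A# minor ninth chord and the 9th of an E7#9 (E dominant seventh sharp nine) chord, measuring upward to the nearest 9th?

The 7th of A# minor ninth is G#; the 9th of E7#9 (E dominant seventh sharp nine) is F##.
G# up to F## spans 7 letter names and 11 semitones — a major seventh.

major seventh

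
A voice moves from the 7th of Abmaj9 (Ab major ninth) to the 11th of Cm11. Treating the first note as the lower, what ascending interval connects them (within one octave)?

Abmaj9 (Ab major ninth) has G as its 7th, and Cm11 has F as its 11th.
From G to F: 10 semitones over a seventh = minor.

minor seventh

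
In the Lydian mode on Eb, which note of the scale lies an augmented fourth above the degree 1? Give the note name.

A

The scale is Eb F G A Bb C D.
The degree 1 is Eb; an augmented fourth above that is A — scale degree 4.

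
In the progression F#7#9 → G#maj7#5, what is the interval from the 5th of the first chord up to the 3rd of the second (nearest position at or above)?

The 5th of F#7#9 is C#; the 3rd of G#maj7#5 is B#.
Counting 7 letters and 11 half steps from C# gives a major seventh.

major seventh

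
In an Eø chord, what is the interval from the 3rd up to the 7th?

Eø7 is spelled E-G-B♭-D.
So we need the interval from G up to D.
G up to D spans 5 letter names and 7 semitones — a perfect fifth.

perfect fifth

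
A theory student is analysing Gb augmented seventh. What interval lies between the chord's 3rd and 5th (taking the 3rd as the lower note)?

Gb+7 (Gb augmented seventh): Gb-Bb-D-Fb.
So we need the interval from Bb up to D.
From Bb to D is 4 semitones, exactly the major third.

major 3rd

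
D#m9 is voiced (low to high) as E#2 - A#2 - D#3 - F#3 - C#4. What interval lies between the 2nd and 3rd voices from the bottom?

Those voices are A#2 and D#3.
A# up to D# spans 4 letter names and 5 semitones — a perfect fourth.

perfect 4th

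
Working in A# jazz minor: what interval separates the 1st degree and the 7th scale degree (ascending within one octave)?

M7

The scale runs A# B# C# D# E# F## G##.
So we need the interval from A# up to G##.
Counting 7 letters and 11 half steps from A# gives a major seventh.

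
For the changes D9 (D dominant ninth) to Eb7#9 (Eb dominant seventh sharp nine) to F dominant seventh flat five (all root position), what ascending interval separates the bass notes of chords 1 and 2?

minor 2nd

The roots are D and Eb.
2 letter names make it a second; at 1 semitone (a half step narrower than major) the quality is minor.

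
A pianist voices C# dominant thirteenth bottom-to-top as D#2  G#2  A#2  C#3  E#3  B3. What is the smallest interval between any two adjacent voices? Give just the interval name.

Adjacent intervals: D#2→G#2 = perfect fourth; G#2→A#2 = major second; A#2→C#3 = minor third; C#3→E#3 = major third; E#3→B3 = diminished fifth.
The smallest is G#2 to A#2, a major second (2 semitones).

major 2nd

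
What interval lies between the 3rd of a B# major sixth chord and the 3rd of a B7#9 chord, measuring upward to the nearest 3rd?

B# major sixth has D## as its 3rd, and B7#9 has D# as its 3rd.
D## up to D# is 11 semitones, a half step narrower than a perfect octave, so the interval is diminished.

diminished octave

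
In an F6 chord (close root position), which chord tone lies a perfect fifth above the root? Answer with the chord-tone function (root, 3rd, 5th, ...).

F6 is spelled F A C D.
The root is F. A perfect fifth above F is C.
C is the chord's 5th.

5th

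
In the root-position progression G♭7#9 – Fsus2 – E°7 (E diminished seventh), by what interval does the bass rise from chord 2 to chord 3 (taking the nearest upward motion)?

The roots are F and E.
Counting 7 letters and 11 half steps from F gives a major seventh.

M7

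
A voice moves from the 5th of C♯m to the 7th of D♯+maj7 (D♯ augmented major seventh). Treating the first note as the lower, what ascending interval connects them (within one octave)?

augmented fourth

C♯m has G♯ as its 5th, and D♯+maj7 (D♯ augmented major seventh) has C𝄪 as its 7th.
G♯ up to C𝄪 is 6 semitones, a half step wider than a perfect fourth, so the interval is augmented.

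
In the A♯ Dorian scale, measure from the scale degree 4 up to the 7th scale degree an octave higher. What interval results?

Spelling the A♯ Dorian scale: A♯ B♯ C♯ D♯ E♯ F𝄪 G♯.
So we need the interval from D♯ up to G♯.
From D♯ to G♯ is 17 semitones, exactly the perfect eleventh.

perfect eleventh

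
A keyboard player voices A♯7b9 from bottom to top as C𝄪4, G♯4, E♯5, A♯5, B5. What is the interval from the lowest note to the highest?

The outer voices are C𝄪4 and B5.
14 letter names make it a fourteenth; at 21 semitones (a whole step narrower than major) the quality is diminished.

diminished 14th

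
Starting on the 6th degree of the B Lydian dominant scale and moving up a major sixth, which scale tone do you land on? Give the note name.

The scale is B C♯ D♯ E♯ F♯ G♯ A.
The 6th degree is G♯; a major sixth above that is E♯ — scale degree 4.

E#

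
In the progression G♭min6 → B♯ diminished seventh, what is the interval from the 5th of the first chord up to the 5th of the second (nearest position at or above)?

augmented third

The 5th of G♭min6 is D♭; the 5th of B♯ diminished seventh is F♯.
3 letter names make it a third; at 5 semitones (a half step wider than major) the quality is augmented.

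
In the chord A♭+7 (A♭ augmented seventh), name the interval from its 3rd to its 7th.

d5

A♭ augmented seventh is spelled A♭, C, E, G♭.
The 3rd is C and the 7th is G♭.
5 letter names make it a fifth; at 6 semitones (a half step narrower than perfect) the quality is diminished.
That tritone between 3rd and 7th is what gives the dominant seventh its pull toward resolution.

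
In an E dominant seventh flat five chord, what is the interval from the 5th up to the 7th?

The chord tones of E7b5 (E dominant seventh flat five) are E G♯ B♭ D.
5th = B♭; 7th = D.
B♭ up to D spans 3 letter names and 4 semitones — a major third.

major third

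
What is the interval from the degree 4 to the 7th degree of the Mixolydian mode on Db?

The scale runs Db Eb F Gb Ab Bb Cb.
The degree 4 is Gb and the 7th degree is Cb.
Gb up to Cb spans 4 letter names and 5 semitones — a perfect fourth.

perfect 4th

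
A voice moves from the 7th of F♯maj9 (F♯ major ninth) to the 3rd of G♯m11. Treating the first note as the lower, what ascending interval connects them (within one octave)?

F♯maj9 (F♯ major ninth) has E♯ as its 7th, and G♯m11 has B as its 3rd.
5 letter names make it a fifth; at 6 semitones (a half step narrower than perfect) the quality is diminished.

diminished fifth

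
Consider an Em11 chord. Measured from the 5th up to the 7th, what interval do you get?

The chord tones of E minor eleventh are E G B D F# A.
So we need the interval from B up to D.
B up to D is 3 semitones, a half step narrower than a major third, so the interval is minor.

minor third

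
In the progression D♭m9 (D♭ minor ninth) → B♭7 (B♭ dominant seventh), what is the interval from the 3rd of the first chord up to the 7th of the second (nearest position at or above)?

The 3rd of D♭m9 (D♭ minor ninth) is F♭; the 7th of B♭7 (B♭ dominant seventh) is A♭.
From F♭ to A♭ is 4 semitones, exactly the major third.

major 3rd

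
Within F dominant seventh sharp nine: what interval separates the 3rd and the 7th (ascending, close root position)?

diminished fifth

F7#9: F, A, C, Eb, G#.
The 3rd is A and the 7th is Eb.
From A to Eb: 6 semitones over a fifth = diminished.
This 3–7 tritone is the characteristic tension at the heart of the dominant sound.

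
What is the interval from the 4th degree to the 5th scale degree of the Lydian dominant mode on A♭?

minor 2nd

A♭ lydian dominant: A♭ B♭ C D E♭ F G♭.
So we need the interval from D up to E♭.
2 letter names make it a second; at 1 semitone (a half step narrower than major) the quality is minor.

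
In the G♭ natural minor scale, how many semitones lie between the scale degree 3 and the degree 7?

7

The scale is G♭ A♭ B𝄫 C♭ D♭ E𝄫 F♭.
B𝄫 up to F♭ is a perfect fifth — 7 semitones.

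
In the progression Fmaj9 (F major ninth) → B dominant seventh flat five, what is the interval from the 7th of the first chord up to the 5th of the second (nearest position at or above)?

m2

Fmaj9 (F major ninth) has E as its 7th, and B dominant seventh flat five has F as its 5th.
E up to F is 1 semitone, a half step narrower than a major second, so the interval is minor.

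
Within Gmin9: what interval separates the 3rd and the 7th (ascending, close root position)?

P5

Gm9 (G minor ninth) is spelled G B♭ D F A.
The 3rd is B♭ and the 7th is F.
From B♭ to F is 7 semitones, exactly the perfect fifth.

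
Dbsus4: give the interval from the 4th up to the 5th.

The chord tones of Dbsus4 (Db sus4) are Db–Gb–Ab.
So we need the interval from Gb up to Ab.
From Gb to Ab is 2 semitones, exactly the major second.

major second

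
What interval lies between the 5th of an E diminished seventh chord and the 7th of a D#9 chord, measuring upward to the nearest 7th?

E diminished seventh has Bb as its 5th, and D#9 has C# as its 7th.
2 letter names make it a second; at 3 semitones (a half step wider than major) the quality is augmented.

A2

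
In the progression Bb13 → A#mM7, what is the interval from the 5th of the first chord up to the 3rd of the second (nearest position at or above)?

augmented fifth

Bb13 has F as its 5th, and A#mM7 has C# as its 3rd.
F up to C# is 8 semitones, a half step wider than a perfect fifth, so the interval is augmented.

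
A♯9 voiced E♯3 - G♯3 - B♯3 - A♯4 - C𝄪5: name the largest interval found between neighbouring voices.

Adjacent intervals: E♯3→G♯3 = minor third; G♯3→B♯3 = major third; B♯3→A♯4 = minor seventh; A♯4→C𝄪5 = major third.
The largest is B♯3 to A♯4, a minor seventh (10 semitones).

minor seventh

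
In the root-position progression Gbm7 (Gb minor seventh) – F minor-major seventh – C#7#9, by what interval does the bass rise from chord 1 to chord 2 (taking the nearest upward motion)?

major seventh

The roots are Gb and F.
Counting 7 letters and 11 half steps from Gb gives a major seventh.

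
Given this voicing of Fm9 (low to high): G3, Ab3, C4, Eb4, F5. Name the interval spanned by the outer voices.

minor fourteenth

The outer voices are G3 and F5.
14 letter names make it a fourteenth; at 22 semitones (a half step narrower than major) the quality is minor.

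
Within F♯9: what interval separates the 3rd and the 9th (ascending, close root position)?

F♯9 (F♯ dominant ninth): F♯-A♯-C♯-E-G♯.
The 3rd is A♯ and the 9th is G♯.
A♯ up to G♯ is 10 semitones, a half step narrower than a major seventh, so the interval is minor.

minor seventh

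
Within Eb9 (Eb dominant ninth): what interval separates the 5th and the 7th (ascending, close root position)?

minor third

The chord tones of Eb9 (Eb dominant ninth) are Eb–G–Bb–Db–F.
So we need the interval from Bb up to Db.
3 letter names make it a third; at 3 semitones (a half step narrower than major) the quality is minor.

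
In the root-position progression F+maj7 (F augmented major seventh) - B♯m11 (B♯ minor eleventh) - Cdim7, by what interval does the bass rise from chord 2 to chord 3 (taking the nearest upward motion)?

diminished second

The roots are B♯ and C.
2 letter names make it a second; at 0 semitones (a whole step narrower than major) the quality is diminished.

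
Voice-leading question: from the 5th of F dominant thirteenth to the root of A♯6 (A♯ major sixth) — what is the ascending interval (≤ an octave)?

The 5th of F dominant thirteenth is C; the root of A♯6 (A♯ major sixth) is A♯.
6 letter names make it a sixth; at 10 semitones (a half step wider than major) the quality is augmented.

A6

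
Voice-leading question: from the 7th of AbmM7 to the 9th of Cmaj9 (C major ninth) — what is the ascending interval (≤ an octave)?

perfect 5th

AbmM7 has G as its 7th, and Cmaj9 (C major ninth) has D as its 9th.
Counting 5 letters and 7 half steps from G gives a perfect fifth.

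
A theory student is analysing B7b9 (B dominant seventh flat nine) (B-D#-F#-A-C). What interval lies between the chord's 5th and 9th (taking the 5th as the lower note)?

diminished fifth

So we need the interval from F# up to C.
F# up to C is 6 semitones, a half step narrower than a perfect fifth, so the interval is diminished.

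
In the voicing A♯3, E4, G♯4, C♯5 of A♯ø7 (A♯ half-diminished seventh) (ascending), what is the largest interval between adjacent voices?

diminished 5th

Adjacent intervals: A♯3→E4 = diminished fifth; E4→G♯4 = major third; G♯4→C♯5 = perfect fourth.
The largest is A♯3 to E4, a diminished fifth (6 semitones).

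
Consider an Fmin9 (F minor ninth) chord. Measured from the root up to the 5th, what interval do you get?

perfect fifth

The chord tones of Fmin9 are F A♭ C E♭ G.
That puts F below C.
F up to C spans 5 letter names and 7 semitones — a perfect fifth.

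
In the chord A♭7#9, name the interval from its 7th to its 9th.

A♭7#9: A♭-C-E♭-G♭-B.
The 7th is G♭ and the 9th is B.
G♭ up to B is 5 semitones, a half step wider than a major third, so the interval is augmented.

augmented third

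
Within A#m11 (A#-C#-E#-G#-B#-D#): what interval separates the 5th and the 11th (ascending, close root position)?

minor 7th

5th = E#; 11th = D#.
7 letter names make it a seventh; at 10 semitones (a half step narrower than major) the quality is minor.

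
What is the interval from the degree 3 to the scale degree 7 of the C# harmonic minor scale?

augmented fifth

C# harmonic minor: C# D# E F# G# A B#.
Degree 3 = E; scale degree 7 = B#.
5 letter names make it a fifth; at 8 semitones (a half step wider than perfect) the quality is augmented.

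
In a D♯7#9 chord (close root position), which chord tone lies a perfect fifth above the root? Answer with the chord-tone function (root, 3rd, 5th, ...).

Spelling the chord: D♯-F𝄪-A♯-C♯-E𝄪.
The root is D♯. A perfect fifth above D♯ is A♯.
A♯ is the chord's 5th.

5th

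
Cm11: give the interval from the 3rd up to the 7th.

Cm11 is spelled C-E♭-G-B♭-D-F.
3rd = E♭; 7th = B♭.
E♭ up to B♭ spans 5 letter names and 7 semitones — a perfect fifth.

perfect 5th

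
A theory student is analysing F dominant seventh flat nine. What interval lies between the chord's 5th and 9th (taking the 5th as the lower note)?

d5

The chord tones of F dominant seventh flat nine are F–A–C–E♭–G♭.
So we need the interval from C up to G♭.
5 letter names make it a fifth; at 6 semitones (a half step narrower than perfect) the quality is diminished.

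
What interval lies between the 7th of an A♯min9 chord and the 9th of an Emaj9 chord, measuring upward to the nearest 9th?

A♯min9 has G♯ as its 7th, and Emaj9 has F♯ as its 9th.
G♯ up to F♯ is 10 semitones, a half step narrower than a major seventh, so the interval is minor.

minor 7th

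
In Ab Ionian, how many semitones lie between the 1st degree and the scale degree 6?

The scale is Ab Bb C Db Eb F G.
Ab up to F is a major sixth — 9 semitones.

9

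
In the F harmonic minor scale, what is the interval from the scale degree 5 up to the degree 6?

F harmonic minor: F G A♭ B♭ C D♭ E.
So we need the interval from C up to D♭.
C up to D♭ is 1 semitone, a half step narrower than a major second, so the interval is minor.

minor second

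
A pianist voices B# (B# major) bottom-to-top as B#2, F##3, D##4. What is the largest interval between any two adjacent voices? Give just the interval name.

Adjacent intervals: B#2→F##3 = perfect fifth; F##3→D##4 = major sixth.
The largest is F##3 to D##4, a major sixth (9 semitones).

major sixth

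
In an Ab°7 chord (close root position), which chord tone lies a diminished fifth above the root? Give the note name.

The chord tones of Abdim7 are Ab Cb Ebb Gbb.
The root is Ab. A diminished fifth above Ab is Ebb.
Ebb is the chord's 5th.

Ebb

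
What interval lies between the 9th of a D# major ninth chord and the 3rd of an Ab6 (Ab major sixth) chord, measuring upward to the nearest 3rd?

diminished 6th

The 9th of D# major ninth is E#; the 3rd of Ab6 (Ab major sixth) is C.
From E# to C: 7 semitones over a sixth = diminished.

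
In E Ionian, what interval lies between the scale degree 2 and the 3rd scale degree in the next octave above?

E major: E F# G# A B C# D#.
Scale degree 2 = F#; degree 3 (up an octave) = G#.
From F# to G# is 14 semitones, exactly the major ninth.

major 9th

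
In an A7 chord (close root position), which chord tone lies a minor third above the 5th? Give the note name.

G

The chord tones of A dominant seventh are A, C#, E, G.
The 5th is E. A minor third above E is G.
G is the chord's 7th.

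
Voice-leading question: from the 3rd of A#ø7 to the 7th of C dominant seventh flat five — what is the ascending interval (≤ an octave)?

diminished seventh

A#ø7 has C# as its 3rd, and C dominant seventh flat five has Bb as its 7th.
C# up to Bb is 9 semitones, a whole step narrower than a major seventh, so the interval is diminished.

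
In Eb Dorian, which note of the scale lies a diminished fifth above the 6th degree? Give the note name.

The scale is Eb F Gb Ab Bb C Db.
The 6th degree is C; a diminished fifth above that is Gb — scale degree 3.

Gb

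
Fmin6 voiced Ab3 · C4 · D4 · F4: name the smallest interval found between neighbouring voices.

M2

Adjacent intervals: Ab3→C4 = major third; C4→D4 = major second; D4→F4 = minor third.
The smallest is C4 to D4, a major second (2 semitones).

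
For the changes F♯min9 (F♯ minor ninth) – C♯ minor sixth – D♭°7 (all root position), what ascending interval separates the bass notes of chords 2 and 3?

diminished second

The roots are C♯ and D♭.
From C♯ to D♭: 0 semitones over a second = diminished.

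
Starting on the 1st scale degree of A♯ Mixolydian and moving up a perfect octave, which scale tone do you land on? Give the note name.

The scale is A♯ B♯ C𝄪 D♯ E♯ F𝄪 G♯.
The 1st scale degree is A♯; a perfect octave above that is A♯ — scale degree 1.

A#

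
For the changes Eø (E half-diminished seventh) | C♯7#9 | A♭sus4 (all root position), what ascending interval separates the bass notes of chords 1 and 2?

major 6th

The roots are E and C♯.
Counting 6 letters and 9 half steps from E gives a major sixth.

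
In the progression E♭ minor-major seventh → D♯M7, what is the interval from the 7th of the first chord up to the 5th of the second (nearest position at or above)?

E♭ minor-major seventh has D as its 7th, and D♯M7 has A♯ as its 5th.
5 letter names make it a fifth; at 8 semitones (a half step wider than perfect) the quality is augmented.

augmented 5th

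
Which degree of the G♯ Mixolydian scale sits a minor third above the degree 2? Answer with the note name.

The scale is G♯ A♯ B♯ C♯ D♯ E♯ F♯.
The degree 2 is A♯; a minor third above that is C♯ — scale degree 4.

C#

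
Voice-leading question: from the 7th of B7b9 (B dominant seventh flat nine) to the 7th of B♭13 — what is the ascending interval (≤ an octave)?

B7b9 (B dominant seventh flat nine) has A as its 7th, and B♭13 has A♭ as its 7th.
A up to A♭ is 11 semitones, a half step narrower than a perfect octave, so the interval is diminished.

diminished octave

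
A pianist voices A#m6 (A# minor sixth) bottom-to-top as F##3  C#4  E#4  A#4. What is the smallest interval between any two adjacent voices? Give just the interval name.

major third

Adjacent intervals: F##3→C#4 = diminished fifth; C#4→E#4 = major third; E#4→A#4 = perfect fourth.
The smallest is C#4 to E#4, a major third (4 semitones).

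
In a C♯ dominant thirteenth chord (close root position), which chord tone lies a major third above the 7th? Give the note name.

C♯ dominant thirteenth: C♯-E♯-G♯-B-D♯-A♯.
The 7th is B. A major third above B is D♯.
D♯ is the chord's 9th.

D#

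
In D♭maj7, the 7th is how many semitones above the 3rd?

7

Spelling the chord: D♭-F-A♭-C.
F to C is a perfect fifth: 7 semitones.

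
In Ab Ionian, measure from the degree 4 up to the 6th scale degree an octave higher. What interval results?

major tenth

Spelling Ab Ionian: Ab Bb C Db Eb F G.
So we need the interval from Db up to F.
Db up to F spans 10 letter names and 16 semitones — a major tenth.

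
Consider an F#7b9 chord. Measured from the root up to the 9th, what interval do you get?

m9

The chord tones of F#7b9 are F#–A#–C#–E–G.
The root is F# and the 9th is G.
F# up to G is 13 semitones, a half step narrower than a major ninth, so the interval is minor.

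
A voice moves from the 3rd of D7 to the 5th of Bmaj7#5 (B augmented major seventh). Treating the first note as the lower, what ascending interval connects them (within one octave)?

A1

D7 has F♯ as its 3rd, and Bmaj7#5 (B augmented major seventh) has F𝄪 as its 5th.
From F♯ to F𝄪: 1 semitone over a unison = augmented.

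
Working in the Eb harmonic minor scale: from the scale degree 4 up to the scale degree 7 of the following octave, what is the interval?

The scale runs Eb F Gb Ab Bb Cb D.
Scale degree 4 = Ab; 7th scale degree (up an octave) = D.
11 letter names make it an eleventh; at 18 semitones (a half step wider than perfect) the quality is augmented.

augmented 11th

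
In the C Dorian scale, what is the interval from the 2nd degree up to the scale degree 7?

C dorian: C D Eb F G A Bb.
2nd degree = D; 7th scale degree = Bb.
D up to Bb is 8 semitones, a half step narrower than a major sixth, so the interval is minor.

minor 6th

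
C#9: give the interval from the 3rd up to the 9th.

minor 7th

Spelling the chord: C#-E#-G#-B-D#.
The 3rd is E# and the 9th is D#.
7 letter names make it a seventh; at 10 semitones (a half step narrower than major) the quality is minor.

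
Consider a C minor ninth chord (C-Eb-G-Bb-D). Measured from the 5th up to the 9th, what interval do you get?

5th = G; 9th = D.
Counting 5 letters and 7 half steps from G gives a perfect fifth.

perfect fifth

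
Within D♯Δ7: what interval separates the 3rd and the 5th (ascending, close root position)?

The chord tones of D♯Δ7 (D♯ major seventh) are D♯–F𝄪–A♯–C𝄪.
So we need the interval from F𝄪 up to A♯.
3 letter names make it a third; at 3 semitones (a half step narrower than major) the quality is minor.

m3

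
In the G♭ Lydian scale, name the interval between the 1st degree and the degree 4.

Spelling the G♭ Lydian scale: G♭ A♭ B♭ C D♭ E♭ F.
So we need the interval from G♭ up to C.
G♭ up to C is 6 semitones, a half step wider than a perfect fourth, so the interval is augmented.

augmented fourth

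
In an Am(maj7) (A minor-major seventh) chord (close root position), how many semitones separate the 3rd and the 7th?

8

The chord tones of AmM7 (A minor-major seventh) are A-C-E-G♯.
C to G♯ is an augmented fifth: 8 semitones.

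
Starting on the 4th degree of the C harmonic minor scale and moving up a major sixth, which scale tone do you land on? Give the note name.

The scale is C D Eb F G Ab B.
The 4th degree is F; a major sixth above that is D — scale degree 2.

D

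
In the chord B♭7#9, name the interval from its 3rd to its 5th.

B♭7#9 (B♭ dominant seventh sharp nine): B♭–D–F–A♭–C♯.
The 3rd is D and the 5th is F.
3 letter names make it a third; at 3 semitones (a half step narrower than major) the quality is minor.

m3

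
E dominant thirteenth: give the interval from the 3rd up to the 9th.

minor seventh

E dominant thirteenth is spelled E, G#, B, D, F#, C#.
So we need the interval from G# up to F#.
From G# to F#: 10 semitones over a seventh = minor.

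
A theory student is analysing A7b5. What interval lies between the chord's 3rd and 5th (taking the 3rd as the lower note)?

diminished 3rd

The chord tones of A7b5 are A C♯ E♭ G.
The 3rd is C♯ and the 5th is E♭.
From C♯ to E♭: 2 semitones over a third = diminished.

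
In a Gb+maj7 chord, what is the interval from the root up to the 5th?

The chord tones of Gb augmented major seventh are Gb Bb D F.
So we need the interval from Gb up to D.
From Gb to D: 8 semitones over a fifth = augmented.

augmented fifth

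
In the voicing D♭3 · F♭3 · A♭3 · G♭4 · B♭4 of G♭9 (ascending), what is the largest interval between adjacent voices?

Adjacent intervals: D♭3→F♭3 = minor third; F♭3→A♭3 = major third; A♭3→G♭4 = minor seventh; G♭4→B♭4 = major third.
The largest is A♭3 to G♭4, a minor seventh (10 semitones).

minor 7th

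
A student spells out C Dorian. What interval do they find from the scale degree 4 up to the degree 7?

perfect 4th

Spelling C Dorian: C D Eb F G A Bb.
So we need the interval from F up to Bb.
F up to Bb spans 4 letter names and 5 semitones — a perfect fourth.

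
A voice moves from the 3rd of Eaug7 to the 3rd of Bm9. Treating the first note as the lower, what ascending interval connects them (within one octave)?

diminished fifth

Eaug7 has G# as its 3rd, and Bm9 has D as its 3rd.
G# up to D is 6 semitones, a half step narrower than a perfect fifth, so the interval is diminished.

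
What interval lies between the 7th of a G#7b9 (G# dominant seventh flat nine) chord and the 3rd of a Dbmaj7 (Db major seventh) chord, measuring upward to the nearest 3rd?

G#7b9 (G# dominant seventh flat nine) has F# as its 7th, and Dbmaj7 (Db major seventh) has F as its 3rd.
F# up to F is 11 semitones, a half step narrower than a perfect octave, so the interval is diminished.

diminished octave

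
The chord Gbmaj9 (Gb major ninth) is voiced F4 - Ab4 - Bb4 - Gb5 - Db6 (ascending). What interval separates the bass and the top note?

The outer voices are F4 and Db6.
From F to Db: 20 semitones over a thirteenth = minor.

m13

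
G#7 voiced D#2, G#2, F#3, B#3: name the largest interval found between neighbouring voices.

Adjacent intervals: D#2→G#2 = perfect fourth; G#2→F#3 = minor seventh; F#3→B#3 = augmented fourth.
The largest is G#2 to F#3, a minor seventh (10 semitones).

minor 7th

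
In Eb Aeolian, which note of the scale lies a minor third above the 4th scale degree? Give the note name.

Cb

The scale is Eb F Gb Ab Bb Cb Db.
The 4th scale degree is Ab; a minor third above that is Cb — scale degree 6.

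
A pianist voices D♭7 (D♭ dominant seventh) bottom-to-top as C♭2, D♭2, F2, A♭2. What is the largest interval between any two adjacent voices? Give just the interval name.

major third

Adjacent intervals: C♭2→D♭2 = major second; D♭2→F2 = major third; F2→A♭2 = minor third.
The largest is D♭2 to F2, a major third (4 semitones).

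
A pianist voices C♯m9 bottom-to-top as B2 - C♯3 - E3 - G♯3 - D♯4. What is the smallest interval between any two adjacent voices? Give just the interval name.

Adjacent intervals: B2→C♯3 = major second; C♯3→E3 = minor third; E3→G♯3 = major third; G♯3→D♯4 = perfect fifth.
The smallest is B2 to C♯3, a major second (2 semitones).

major second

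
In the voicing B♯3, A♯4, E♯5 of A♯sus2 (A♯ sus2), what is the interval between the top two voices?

perfect 5th

Those voices are A♯4 and E♯5.
A♯ up to E♯ spans 5 letter names and 7 semitones — a perfect fifth.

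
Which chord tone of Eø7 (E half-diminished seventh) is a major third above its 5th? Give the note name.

D

Eø7: E–G–Bb–D.
The 5th is Bb. A major third above Bb is D.
D is the chord's 7th.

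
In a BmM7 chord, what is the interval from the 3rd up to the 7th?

augmented 5th

BmM7 (B minor-major seventh) is spelled B D F# A#.
The 3rd is D and the 7th is A#.
5 letter names make it a fifth; at 8 semitones (a half step wider than perfect) the quality is augmented.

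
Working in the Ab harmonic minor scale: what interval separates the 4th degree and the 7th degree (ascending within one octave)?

Spelling the Ab harmonic minor scale: Ab Bb Cb Db Eb Fb G.
The 4th degree is Db and the 7th degree is G.
From Db to G: 6 semitones over a fourth = augmented.

augmented fourth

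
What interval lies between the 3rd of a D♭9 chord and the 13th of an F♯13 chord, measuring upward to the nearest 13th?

The 3rd of D♭9 is F; the 13th of F♯13 is D♯.
F up to D♯ is 10 semitones, a half step wider than a major sixth, so the interval is augmented.

augmented 6th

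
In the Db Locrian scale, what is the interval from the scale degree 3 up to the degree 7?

perfect fifth

Spelling the Db Locrian scale: Db Ebb Fb Gb Abb Bbb Cb.
So we need the interval from Fb up to Cb.
Fb up to Cb spans 5 letter names and 7 semitones — a perfect fifth.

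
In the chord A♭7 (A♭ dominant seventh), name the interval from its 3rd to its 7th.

diminished fifth

Spelling the chord: A♭-C-E♭-G♭.
So we need the interval from C up to G♭.
From C to G♭: 6 semitones over a fifth = diminished.
This 3–7 tritone is the characteristic tension at the heart of the dominant sound.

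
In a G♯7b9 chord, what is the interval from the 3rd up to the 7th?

G♯7b9 (G♯ dominant seventh flat nine) is spelled G♯ B♯ D♯ F♯ A.
3rd = B♯; 7th = F♯.
5 letter names make it a fifth; at 6 semitones (a half step narrower than perfect) the quality is diminished.

diminished 5th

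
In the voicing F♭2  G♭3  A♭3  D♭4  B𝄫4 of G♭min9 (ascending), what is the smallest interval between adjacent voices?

Adjacent intervals: F♭2→G♭3 = major ninth; G♭3→A♭3 = major second; A♭3→D♭4 = perfect fourth; D♭4→B𝄫4 = minor sixth.
The smallest is G♭3 to A♭3, a major second (2 semitones).

major second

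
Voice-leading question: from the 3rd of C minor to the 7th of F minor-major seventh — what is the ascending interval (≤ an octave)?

C minor has E♭ as its 3rd, and F minor-major seventh has E as its 7th.
1 letter names make it a unison; at 1 semitone (a half step wider than perfect) the quality is augmented.

augmented unison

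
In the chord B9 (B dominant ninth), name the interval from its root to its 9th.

B dominant ninth: B, D#, F#, A, C#.
Root = B; 9th = C#.
From B to C# is 14 semitones, exactly the major ninth.

major ninth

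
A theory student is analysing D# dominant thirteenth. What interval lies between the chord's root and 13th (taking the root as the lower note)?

major thirteenth

D#13: D#-F##-A#-C#-E#-B#.
So we need the interval from D# up to B#.
D# up to B# spans 13 letter names and 21 semitones — a major thirteenth.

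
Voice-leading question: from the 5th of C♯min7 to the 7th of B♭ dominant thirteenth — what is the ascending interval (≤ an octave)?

The 5th of C♯min7 is G♯; the 7th of B♭ dominant thirteenth is A♭.
From G♯ to A♭: 0 semitones over a second = diminished.

diminished 2nd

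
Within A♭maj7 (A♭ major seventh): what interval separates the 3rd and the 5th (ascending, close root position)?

m3

A♭Δ7 (A♭ major seventh) is spelled A♭, C, E♭, G.
So we need the interval from C up to E♭.
3 letter names make it a third; at 3 semitones (a half step narrower than major) the quality is minor.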